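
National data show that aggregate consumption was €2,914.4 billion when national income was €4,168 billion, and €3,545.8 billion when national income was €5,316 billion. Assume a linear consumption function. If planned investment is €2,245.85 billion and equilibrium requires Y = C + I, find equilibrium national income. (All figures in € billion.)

MPC = (3545.8 − 2914.4)/(5316 − 4168) = 631.4/1148 = 0.55
a = 2914.4 − 0.55(4168) = 622
Equilibrium: Y = 622 + 0.55Y + 2245.85
0.45Y = 2867.85, so Y = 2867.85/0.45 = 6373

Y = 6373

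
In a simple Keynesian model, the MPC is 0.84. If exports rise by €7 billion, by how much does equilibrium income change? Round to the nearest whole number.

ΔY ≈ 44

The multiplier is 1/(1 − MPC) = 1/0.16.
ΔY = 7/0.16 = 43.75 ≈ 44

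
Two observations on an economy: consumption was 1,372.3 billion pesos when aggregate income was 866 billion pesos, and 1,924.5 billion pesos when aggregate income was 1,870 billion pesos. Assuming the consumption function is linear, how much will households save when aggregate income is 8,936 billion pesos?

S = 3125.2

MPC = (1924.5 − 1372.3)/(1870 − 866) = 552.2/1004 = 0.55
a = 1372.3 − 0.55(866) = 1372.3 − 476.3 = 896
C = 896 + 0.55(8936) = 5810.8
S = 8936 − 5810.8 = 3125.2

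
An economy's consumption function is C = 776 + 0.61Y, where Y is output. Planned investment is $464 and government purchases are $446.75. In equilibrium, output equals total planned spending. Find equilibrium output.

Y = 4325

Y = C + I + G = 776 + 0.61Y + 464 + 446.75
Y − 0.61Y = 1686.75
0.39Y = 1686.75, so Y = 1686.75/0.39 = 4325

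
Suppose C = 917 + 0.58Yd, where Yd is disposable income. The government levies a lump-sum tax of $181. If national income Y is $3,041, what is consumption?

Yd = Y − T = 3041 − 181 = 2860
C = 917 + 0.58(2860) = 917 + 1658.8 = 2575.8

C = 2575.8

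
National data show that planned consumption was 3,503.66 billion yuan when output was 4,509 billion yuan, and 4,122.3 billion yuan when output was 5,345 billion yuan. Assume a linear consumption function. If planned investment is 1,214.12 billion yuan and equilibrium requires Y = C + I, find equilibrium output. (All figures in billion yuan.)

Y = 5312

MPC = (4122.3 − 3503.66)/(5345 − 4509) = 618.64/836 = 0.74
a = 3503.66 − 0.74(4509) = 167
Equilibrium: Y = 167 + 0.74Y + 1214.12
0.26Y = 1381.12, so Y = 1381.12/0.26 = 5312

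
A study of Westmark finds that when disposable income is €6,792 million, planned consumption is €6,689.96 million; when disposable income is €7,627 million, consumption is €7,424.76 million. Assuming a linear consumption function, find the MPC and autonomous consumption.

MPC = 0.88; a = 713

MPC = ΔC/ΔY = (7424.76 − 6689.96)/(7627 − 6792) = 734.8/835 = 0.88
a = C − MPC·Y = 6689.96 − 0.88(6792) = 6689.96 − 5976.96 = 713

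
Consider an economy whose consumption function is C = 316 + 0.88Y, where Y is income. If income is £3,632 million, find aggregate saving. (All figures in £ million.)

S = 119.84

C = 316 + 0.88(3632) = 316 + 3196.16 = 3512.16
S = Y − C = 3632 − 3512.16 = 119.84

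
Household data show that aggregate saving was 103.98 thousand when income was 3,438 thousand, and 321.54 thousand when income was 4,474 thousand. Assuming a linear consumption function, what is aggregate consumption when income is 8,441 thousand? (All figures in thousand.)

MPS = ΔS/ΔY = (321.54 − 103.98)/(4474 − 3438) = 217.56/1036 = 0.21
MPC = 1 − MPS = 0.79
Autonomous saving = 103.98 − 0.21(3438) = -618, so a = 618
C = 618 + 0.79(8441) = 618 + 6668.39 = 7286.39

C = 7286.39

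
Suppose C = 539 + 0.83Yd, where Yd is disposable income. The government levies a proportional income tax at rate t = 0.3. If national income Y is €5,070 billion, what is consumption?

C = 3484.67

Yd = (1 − 0.3)(5070) = 0.7(5070) = 3549
C = 539 + 0.83(3549) = 539 + 2945.67 = 3484.67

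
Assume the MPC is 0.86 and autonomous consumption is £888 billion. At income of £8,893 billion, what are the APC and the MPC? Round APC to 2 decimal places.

APC = 0.96; MPC = 0.86

MPC = 0.86 (the slope of the consumption function)
C = 888 + 0.86(8893) = 8535.98, so APC = 8535.98/8893 = 0.96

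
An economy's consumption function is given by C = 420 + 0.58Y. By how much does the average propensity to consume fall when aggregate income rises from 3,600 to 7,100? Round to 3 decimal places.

ΔAPC = 0.058

At Y = 3600: C = 420 + 0.58(3600) = 2508, APC = 2508/3600 = 0.6967
At Y = 7100: C = 4538, APC = 4538/7100 = 0.6392
Fall in APC = 0.6967 − 0.6392 = 0.0575 ≈ 0.058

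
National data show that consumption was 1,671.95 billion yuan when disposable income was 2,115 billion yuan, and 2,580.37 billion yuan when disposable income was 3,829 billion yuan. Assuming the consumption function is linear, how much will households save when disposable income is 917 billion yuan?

MPC = (2580.37 − 1671.95)/(3829 − 2115) = 908.42/1714 = 0.53
a = 1671.95 − 0.53(2115) = 1671.95 − 1120.95 = 551
C = 551 + 0.53(917) = 1037.01
S = 917 − 1037.01 = -120.01

S = -120.01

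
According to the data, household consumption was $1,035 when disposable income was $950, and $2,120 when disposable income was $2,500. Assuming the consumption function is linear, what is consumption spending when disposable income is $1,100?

C = 1140

MPC = (2120 − 1035)/(2500 − 950) = 1085/1550 = 0.7
a = 1035 − 0.7(950) = 1035 − 665 = 370
C = 370 + 0.7(1100) = 370 + 770 = 1140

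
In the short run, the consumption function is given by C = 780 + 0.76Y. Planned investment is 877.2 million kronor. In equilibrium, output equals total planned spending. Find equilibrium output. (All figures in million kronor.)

Y = 6905

Y = C + I = 780 + 0.76Y + 877.2
Y − 0.76Y = 1657.2
0.24Y = 1657.2, so Y = 1657.2/0.24 = 6905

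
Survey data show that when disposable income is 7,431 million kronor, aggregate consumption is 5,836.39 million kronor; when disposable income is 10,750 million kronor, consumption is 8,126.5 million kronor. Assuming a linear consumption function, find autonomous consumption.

MPC = ΔC/ΔY = (8126.5 − 5836.39)/(10750 − 7431) = 2290.11/3319 = 0.69
a = C − MPC·Y = 5836.39 − 0.69(7431) = 5836.39 − 5127.39 = 709

a = 709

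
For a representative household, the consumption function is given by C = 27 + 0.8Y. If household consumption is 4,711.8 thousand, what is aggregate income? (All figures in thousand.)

Y = 5856

27 + 0.8Y = 4711.8
0.8Y = 4684.8, so Y = 4684.8/0.8 = 5856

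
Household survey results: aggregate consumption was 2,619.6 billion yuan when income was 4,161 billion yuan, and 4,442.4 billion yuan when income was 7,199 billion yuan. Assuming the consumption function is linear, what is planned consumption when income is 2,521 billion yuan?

C = 1635.6

MPC = (4442.4 − 2619.6)/(7199 − 4161) = 1822.8/3038 = 0.6
a = 2619.6 − 0.6(4161) = 2619.6 − 2496.6 = 123
C = 123 + 0.6(2521) = 123 + 1512.6 = 1635.6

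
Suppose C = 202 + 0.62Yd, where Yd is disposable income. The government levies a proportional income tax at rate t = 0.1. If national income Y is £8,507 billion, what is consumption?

C = 4948.906

Yd = (1 − 0.1)(8507) = 0.9(8507) = 7656.3
C = 202 + 0.62(7656.3) = 202 + 4746.906 = 4948.906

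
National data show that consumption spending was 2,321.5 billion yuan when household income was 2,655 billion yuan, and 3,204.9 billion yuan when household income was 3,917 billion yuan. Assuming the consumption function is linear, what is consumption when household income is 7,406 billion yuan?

MPC = (3204.9 − 2321.5)/(3917 − 2655) = 883.4/1262 = 0.7
a = 2321.5 − 0.7(2655) = 2321.5 − 1858.5 = 463
C = 463 + 0.7(7406) = 463 + 5184.2 = 5647.2

C = 5647.2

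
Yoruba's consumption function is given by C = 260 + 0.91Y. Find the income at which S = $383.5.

Y = 7150

S = Y − C = -260 + 0.09Y
-260 + 0.09Y = 383.5, so 0.09Y = 643.5 and Y = 7150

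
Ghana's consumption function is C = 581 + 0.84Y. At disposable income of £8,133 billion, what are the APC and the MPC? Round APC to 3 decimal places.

MPC = 0.84 (the slope of the consumption function)
C = 581 + 0.84(8133) = 7412.72, so APC = 7412.72/8133 = 0.911

APC = 0.911; MPC = 0.84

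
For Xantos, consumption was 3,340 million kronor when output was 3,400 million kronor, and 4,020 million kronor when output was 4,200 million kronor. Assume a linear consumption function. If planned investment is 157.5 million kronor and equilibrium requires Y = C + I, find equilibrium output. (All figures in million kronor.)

Y = 4050

MPC = (4020 − 3340)/(4200 − 3400) = 680/800 = 0.85
a = 3340 − 0.85(3400) = 450
Equilibrium: Y = 450 + 0.85Y + 157.5
0.15Y = 607.5, so Y = 607.5/0.15 = 4050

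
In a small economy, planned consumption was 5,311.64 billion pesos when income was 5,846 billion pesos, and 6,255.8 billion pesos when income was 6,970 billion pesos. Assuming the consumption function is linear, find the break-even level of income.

MPC = (6255.8 − 5311.64)/(6970 − 5846) = 944.16/1124 = 0.84
a = 5311.64 − 0.84(5846) = 5311.64 − 4910.64 = 401
Break-even: Y = a/(1−MPC) = 401/0.16 = 2506.25

Y = 2506.25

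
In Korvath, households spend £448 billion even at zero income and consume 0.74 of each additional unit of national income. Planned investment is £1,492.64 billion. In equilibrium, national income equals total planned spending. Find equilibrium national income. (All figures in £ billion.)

Y = C + I = 448 + 0.74Y + 1492.64
Y − 0.74Y = 1940.64
0.26Y = 1940.64, so Y = 1940.64/0.26 = 7464

Y = 7464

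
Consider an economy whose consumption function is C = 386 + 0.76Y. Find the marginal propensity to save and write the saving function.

MPS = 0.24; S = -386 + 0.24Y

MPS = 1 − MPC = 1 − 0.76 = 0.24
S = Y − C = -386 + 0.24Y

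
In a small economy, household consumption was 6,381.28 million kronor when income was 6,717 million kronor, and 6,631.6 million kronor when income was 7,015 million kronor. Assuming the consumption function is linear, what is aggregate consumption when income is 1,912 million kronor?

MPC = (6631.6 − 6381.28)/(7015 − 6717) = 250.32/298 = 0.84
a = 6381.28 − 0.84(6717) = 6381.28 − 5642.28 = 739
C = 739 + 0.84(1912) = 739 + 1606.08 = 2345.08

C = 2345.08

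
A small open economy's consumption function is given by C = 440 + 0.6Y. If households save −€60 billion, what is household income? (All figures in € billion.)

Y = 950

S = Y − C = -440 + 0.4Y
-440 + 0.4Y = -60, so 0.4Y = 380 and Y = 950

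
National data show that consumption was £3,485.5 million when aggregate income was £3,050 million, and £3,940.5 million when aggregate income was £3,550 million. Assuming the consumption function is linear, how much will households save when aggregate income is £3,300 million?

MPC = (3940.5 − 3485.5)/(3550 − 3050) = 455/500 = 0.91
a = 3485.5 − 0.91(3050) = 3485.5 − 2775.5 = 710
C = 710 + 0.91(3300) = 3713
S = 3300 − 3713 = -413

S = -413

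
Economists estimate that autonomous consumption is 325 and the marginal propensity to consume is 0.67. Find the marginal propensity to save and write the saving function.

MPS = 1 − MPC = 1 − 0.67 = 0.33
S = Y − C = -325 + 0.33Y

MPS = 0.33; S = -325 + 0.33Y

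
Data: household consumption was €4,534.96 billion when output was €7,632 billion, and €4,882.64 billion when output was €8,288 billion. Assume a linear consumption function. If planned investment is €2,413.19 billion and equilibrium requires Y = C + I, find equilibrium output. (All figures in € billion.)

MPC = (4882.64 − 4534.96)/(8288 − 7632) = 347.68/656 = 0.53
a = 4534.96 − 0.53(7632) = 490
Equilibrium: Y = 490 + 0.53Y + 2413.19
0.47Y = 2903.19, so Y = 2903.19/0.47 = 6177

Y = 6177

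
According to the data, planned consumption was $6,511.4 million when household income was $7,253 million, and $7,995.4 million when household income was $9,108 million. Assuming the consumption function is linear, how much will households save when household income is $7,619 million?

S = 814.8

MPC = (7995.4 − 6511.4)/(9108 − 7253) = 1484/1855 = 0.8
a = 6511.4 − 0.8(7253) = 6511.4 − 5802.4 = 709
C = 709 + 0.8(7619) = 6804.2
S = 7619 − 6804.2 = 814.8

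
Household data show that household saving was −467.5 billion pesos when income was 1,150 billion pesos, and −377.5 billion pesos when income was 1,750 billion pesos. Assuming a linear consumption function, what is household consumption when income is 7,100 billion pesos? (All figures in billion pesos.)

MPS = ΔS/ΔY = (-377.5 − (-467.5))/(1750 − 1150) = 90/600 = 0.15
MPC = 1 − MPS = 0.85
Autonomous saving = -467.5 − 0.15(1150) = -640, so a = 640
C = 640 + 0.85(7100) = 640 + 6035 = 6675

C = 6675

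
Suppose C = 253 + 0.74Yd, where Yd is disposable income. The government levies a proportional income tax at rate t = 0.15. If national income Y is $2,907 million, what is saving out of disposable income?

S = 389.447

Yd = (1 − 0.15)(2907) = 0.85(2907) = 2470.95
C = 253 + 0.74(2470.95) = 253 + 1828.503 = 2081.503
S = Yd − C = 2470.95 − 2081.503 = 389.447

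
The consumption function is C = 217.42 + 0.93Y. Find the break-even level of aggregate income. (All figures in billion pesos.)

At break-even, C = Y: 217.42 + 0.93Y = Y
0.07Y = 217.42, so Y = 217.42/0.07 = 3106

Y = 3106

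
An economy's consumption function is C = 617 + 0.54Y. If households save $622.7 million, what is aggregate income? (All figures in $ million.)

Y = 2695

S = Y − C = -617 + 0.46Y
-617 + 0.46Y = 622.7, so 0.46Y = 1239.7 and Y = 2695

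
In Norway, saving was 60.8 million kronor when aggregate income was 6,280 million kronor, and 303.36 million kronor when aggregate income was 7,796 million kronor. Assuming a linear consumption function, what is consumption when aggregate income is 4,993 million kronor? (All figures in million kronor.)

C = 5138.12

MPS = ΔS/ΔY = (303.36 − 60.8)/(7796 − 6280) = 242.56/1516 = 0.16
MPC = 1 − MPS = 0.84
Autonomous saving = 60.8 − 0.16(6280) = -944, so a = 944
C = 944 + 0.84(4993) = 944 + 4194.12 = 5138.12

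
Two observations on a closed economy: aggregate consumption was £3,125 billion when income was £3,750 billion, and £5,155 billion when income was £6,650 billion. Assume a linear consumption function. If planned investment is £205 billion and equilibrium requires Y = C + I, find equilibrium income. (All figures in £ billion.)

Y = 2350

MPC = (5155 − 3125)/(6650 − 3750) = 2030/2900 = 0.7
a = 3125 − 0.7(3750) = 500
Equilibrium: Y = 500 + 0.7Y + 205
0.3Y = 705, so Y = 705/0.3 = 2350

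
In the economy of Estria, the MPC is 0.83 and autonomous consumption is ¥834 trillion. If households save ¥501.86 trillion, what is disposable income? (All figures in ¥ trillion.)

S = Y − C = -834 + 0.17Y
-834 + 0.17Y = 501.86, so 0.17Y = 1335.86 and Y = 7858

Y = 7858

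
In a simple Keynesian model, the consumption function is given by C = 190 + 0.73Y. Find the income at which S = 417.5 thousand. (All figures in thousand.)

S = Y − C = -190 + 0.27Y
-190 + 0.27Y = 417.5, so 0.27Y = 607.5 and Y = 2250

Y = 2250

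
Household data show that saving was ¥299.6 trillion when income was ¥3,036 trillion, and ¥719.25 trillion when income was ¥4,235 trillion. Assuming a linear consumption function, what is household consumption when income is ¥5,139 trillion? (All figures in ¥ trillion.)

C = 4103.35

MPS = ΔS/ΔY = (719.25 − 299.6)/(4235 − 3036) = 419.65/1199 = 0.35
MPC = 1 − MPS = 0.65
Autonomous saving = 299.6 − 0.35(3036) = -763, so a = 763
C = 763 + 0.65(5139) = 763 + 3340.35 = 4103.35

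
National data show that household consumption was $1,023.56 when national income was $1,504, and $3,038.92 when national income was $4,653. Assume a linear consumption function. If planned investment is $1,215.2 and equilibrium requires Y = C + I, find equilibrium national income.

MPC = (3038.92 − 1023.56)/(4653 − 1504) = 2015.36/3149 = 0.64
a = 1023.56 − 0.64(1504) = 61
Equilibrium: Y = 61 + 0.64Y + 1215.2
0.36Y = 1276.2, so Y = 1276.2/0.36 = 3545

Y = 3545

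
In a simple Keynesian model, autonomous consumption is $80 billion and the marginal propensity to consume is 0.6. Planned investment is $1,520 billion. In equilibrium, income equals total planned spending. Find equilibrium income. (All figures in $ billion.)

Y = 4000

Y = C + I = 80 + 0.6Y + 1520
Y − 0.6Y = 1600
0.4Y = 1600, so Y = 1600/0.4 = 4000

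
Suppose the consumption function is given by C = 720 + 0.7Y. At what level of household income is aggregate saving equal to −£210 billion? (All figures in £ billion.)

S = Y − C = -720 + 0.3Y
-720 + 0.3Y = -210, so 0.3Y = 510 and Y = 1700

Y = 1700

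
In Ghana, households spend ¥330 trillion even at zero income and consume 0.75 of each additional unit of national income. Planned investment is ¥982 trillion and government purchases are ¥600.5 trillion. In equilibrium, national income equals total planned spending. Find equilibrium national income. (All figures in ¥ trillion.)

Y = C + I + G = 330 + 0.75Y + 982 + 600.5
Y − 0.75Y = 1912.5
0.25Y = 1912.5, so Y = 1912.5/0.25 = 7650

Y = 7650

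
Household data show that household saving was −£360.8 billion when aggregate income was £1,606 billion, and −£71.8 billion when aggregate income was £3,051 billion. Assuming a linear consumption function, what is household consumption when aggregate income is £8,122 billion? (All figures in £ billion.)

C = 7179.6

MPS = ΔS/ΔY = (-71.8 − (-360.8))/(3051 − 1606) = 289/1445 = 0.2
MPC = 1 − MPS = 0.8
Autonomous saving = -360.8 − 0.2(1606) = -682, so a = 682
C = 682 + 0.8(8122) = 682 + 6497.6 = 7179.6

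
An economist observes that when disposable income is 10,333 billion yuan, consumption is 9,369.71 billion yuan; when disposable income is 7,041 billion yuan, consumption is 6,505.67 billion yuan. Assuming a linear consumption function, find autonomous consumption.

MPC = ΔC/ΔY = (9369.71 − 6505.67)/(10333 − 7041) = 2864.04/3292 = 0.87
a = C − MPC·Y = 6505.67 − 0.87(7041) = 6505.67 − 6125.67 = 380

a = 380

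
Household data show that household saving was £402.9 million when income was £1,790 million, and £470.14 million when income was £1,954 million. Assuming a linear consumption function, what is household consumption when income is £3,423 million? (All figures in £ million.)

C = 2350.57

MPS = ΔS/ΔY = (470.14 − 402.9)/(1954 − 1790) = 67.24/164 = 0.41
MPC = 1 − MPS = 0.59
Autonomous saving = 402.9 − 0.41(1790) = -331, so a = 331
C = 331 + 0.59(3423) = 331 + 2019.57 = 2350.57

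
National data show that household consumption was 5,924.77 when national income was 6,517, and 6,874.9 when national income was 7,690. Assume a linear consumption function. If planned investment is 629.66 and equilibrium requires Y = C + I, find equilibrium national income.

Y = 6714

MPC = (6874.9 − 5924.77)/(7690 − 6517) = 950.13/1173 = 0.81
a = 5924.77 − 0.81(6517) = 646
Equilibrium: Y = 646 + 0.81Y + 629.66
0.19Y = 1275.66, so Y = 1275.66/0.19 = 6714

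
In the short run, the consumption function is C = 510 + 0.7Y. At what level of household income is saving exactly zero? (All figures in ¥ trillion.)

Y = 1700

At break-even, C = Y: 510 + 0.7Y = Y
0.3Y = 510, so Y = 510/0.3 = 1700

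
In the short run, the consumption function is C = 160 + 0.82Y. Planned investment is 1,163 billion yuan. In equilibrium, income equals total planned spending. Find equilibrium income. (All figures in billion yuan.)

Y = C + I = 160 + 0.82Y + 1163
Y − 0.82Y = 1323
0.18Y = 1323, so Y = 1323/0.18 = 7350

Y = 7350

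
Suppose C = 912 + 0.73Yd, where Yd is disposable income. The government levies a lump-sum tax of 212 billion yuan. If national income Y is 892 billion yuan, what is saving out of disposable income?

Yd = Y − T = 892 − 212 = 680
C = 912 + 0.73(680) = 912 + 496.4 = 1408.4
S = Yd − C = 680 − 1408.4 = -728.4

S = -728.4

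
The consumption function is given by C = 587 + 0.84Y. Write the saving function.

S = Y − C = Y − (587 + 0.84Y) = -587 + (1 − 0.84)Y

S = -587 + 0.16Y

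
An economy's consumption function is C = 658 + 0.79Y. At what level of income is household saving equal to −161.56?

S = Y − C = -658 + 0.21Y
-658 + 0.21Y = -161.56, so 0.21Y = 496.44 and Y = 2364

Y = 2364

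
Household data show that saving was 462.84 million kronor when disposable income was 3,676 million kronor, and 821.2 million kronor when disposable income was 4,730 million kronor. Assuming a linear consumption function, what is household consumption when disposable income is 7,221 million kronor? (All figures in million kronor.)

MPS = ΔS/ΔY = (821.2 − 462.84)/(4730 − 3676) = 358.36/1054 = 0.34
MPC = 1 − MPS = 0.66
Autonomous saving = 462.84 − 0.34(3676) = -787, so a = 787
C = 787 + 0.66(7221) = 787 + 4765.86 = 5552.86

C = 5552.86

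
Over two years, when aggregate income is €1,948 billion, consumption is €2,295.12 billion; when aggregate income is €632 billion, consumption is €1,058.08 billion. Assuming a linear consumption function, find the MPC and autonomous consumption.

MPC = 0.94; a = 464

MPC = ΔC/ΔY = (2295.12 − 1058.08)/(1948 − 632) = 1237.04/1316 = 0.94
a = C − MPC·Y = 1058.08 − 0.94(632) = 1058.08 − 594.08 = 464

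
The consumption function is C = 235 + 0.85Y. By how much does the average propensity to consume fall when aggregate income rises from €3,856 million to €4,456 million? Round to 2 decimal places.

ΔAPC = 0.01

At Y = 3856: C = 235 + 0.85(3856) = 3512.6, APC = 3512.6/3856 = 0.911
At Y = 4456: C = 4022.6, APC = 4022.6/4456 = 0.903
Fall in APC = 0.911 − 0.903 = 0.008 ≈ 0.01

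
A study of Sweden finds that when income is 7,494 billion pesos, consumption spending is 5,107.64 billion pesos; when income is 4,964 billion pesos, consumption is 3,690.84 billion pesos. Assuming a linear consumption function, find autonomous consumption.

a = 911

MPC = ΔC/ΔY = (5107.64 − 3690.84)/(7494 − 4964) = 1416.8/2530 = 0.56
a = C − MPC·Y = 3690.84 − 0.56(4964) = 3690.84 − 2779.84 = 911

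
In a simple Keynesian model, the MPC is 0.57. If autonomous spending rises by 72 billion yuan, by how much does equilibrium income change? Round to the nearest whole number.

ΔY ≈ 167

The multiplier is 1/(1 − MPC) = 1/0.43.
ΔY = 72/0.43 = 167.44 ≈ 167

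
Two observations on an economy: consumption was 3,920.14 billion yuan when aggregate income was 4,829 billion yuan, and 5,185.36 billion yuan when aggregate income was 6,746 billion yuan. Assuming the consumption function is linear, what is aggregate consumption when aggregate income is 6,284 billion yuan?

MPC = (5185.36 − 3920.14)/(6746 − 4829) = 1265.22/1917 = 0.66
a = 3920.14 − 0.66(4829) = 3920.14 − 3187.14 = 733
C = 733 + 0.66(6284) = 733 + 4147.44 = 4880.44

C = 4880.44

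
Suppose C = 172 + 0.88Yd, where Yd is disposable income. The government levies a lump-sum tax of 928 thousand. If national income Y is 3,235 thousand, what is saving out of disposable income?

Yd = Y − T = 3235 − 928 = 2307
C = 172 + 0.88(2307) = 172 + 2030.16 = 2202.16
S = Yd − C = 2307 − 2202.16 = 104.84

S = 104.84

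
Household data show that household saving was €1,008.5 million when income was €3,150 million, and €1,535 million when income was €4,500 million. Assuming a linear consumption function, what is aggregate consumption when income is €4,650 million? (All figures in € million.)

C = 3056.5

MPS = ΔS/ΔY = (1535 − 1008.5)/(4500 − 3150) = 526.5/1350 = 0.39
MPC = 1 − MPS = 0.61
Autonomous saving = 1008.5 − 0.39(3150) = -220, so a = 220
C = 220 + 0.61(4650) = 220 + 2836.5 = 3056.5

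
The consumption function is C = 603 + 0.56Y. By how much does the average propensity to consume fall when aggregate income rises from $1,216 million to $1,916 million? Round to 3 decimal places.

ΔAPC = 0.181

At Y = 1216: C = 603 + 0.56(1216) = 1283.96, APC = 1283.96/1216 = 1.0559
At Y = 1916: C = 1675.96, APC = 1675.96/1916 = 0.8747
Fall in APC = 1.0559 − 0.8747 = 0.1812 ≈ 0.181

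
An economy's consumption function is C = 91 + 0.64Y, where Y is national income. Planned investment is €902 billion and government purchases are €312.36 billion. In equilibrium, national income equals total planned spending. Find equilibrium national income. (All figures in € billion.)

Y = 3626

Y = C + I + G = 91 + 0.64Y + 902 + 312.36
Y − 0.64Y = 1305.36
0.36Y = 1305.36, so Y = 1305.36/0.36 = 3626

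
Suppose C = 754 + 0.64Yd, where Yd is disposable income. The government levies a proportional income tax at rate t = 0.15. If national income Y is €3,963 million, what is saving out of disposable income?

S = 458.678

Yd = (1 − 0.15)(3963) = 0.85(3963) = 3368.55
C = 754 + 0.64(3368.55) = 754 + 2155.872 = 2909.872
S = Yd − C = 3368.55 − 2909.872 = 458.678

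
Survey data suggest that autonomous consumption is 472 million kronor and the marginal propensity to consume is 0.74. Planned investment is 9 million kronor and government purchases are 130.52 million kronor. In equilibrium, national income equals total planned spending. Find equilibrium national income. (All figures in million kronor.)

Y = 2352

Y = C + I + G = 472 + 0.74Y + 9 + 130.52
Y − 0.74Y = 611.52
0.26Y = 611.52, so Y = 611.52/0.26 = 2352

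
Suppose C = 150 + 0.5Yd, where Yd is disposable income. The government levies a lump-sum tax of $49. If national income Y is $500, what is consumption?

Yd = Y − T = 500 − 49 = 451
C = 150 + 0.5(451) = 150 + 225.5 = 375.5

C = 375.5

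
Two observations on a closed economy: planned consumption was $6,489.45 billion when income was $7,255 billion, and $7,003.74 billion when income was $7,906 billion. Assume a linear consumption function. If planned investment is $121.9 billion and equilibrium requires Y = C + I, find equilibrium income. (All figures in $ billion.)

Y = 4190

MPC = (7003.74 − 6489.45)/(7906 − 7255) = 514.29/651 = 0.79
a = 6489.45 − 0.79(7255) = 758
Equilibrium: Y = 758 + 0.79Y + 121.9
0.21Y = 879.9, so Y = 879.9/0.21 = 4190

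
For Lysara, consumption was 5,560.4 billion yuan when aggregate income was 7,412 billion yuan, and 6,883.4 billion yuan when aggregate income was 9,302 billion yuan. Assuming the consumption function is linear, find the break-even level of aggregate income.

MPC = (6883.4 − 5560.4)/(9302 − 7412) = 1323/1890 = 0.7
a = 5560.4 − 0.7(7412) = 5560.4 − 5188.4 = 372
Break-even: Y = a/(1−MPC) = 372/0.3 = 1240

Y = 1240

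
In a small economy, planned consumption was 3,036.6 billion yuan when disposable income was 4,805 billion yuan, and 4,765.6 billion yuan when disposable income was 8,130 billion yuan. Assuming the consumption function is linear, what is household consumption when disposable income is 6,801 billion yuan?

C = 4074.52

MPC = (4765.6 − 3036.6)/(8130 − 4805) = 1729/3325 = 0.52
a = 3036.6 − 0.52(4805) = 3036.6 − 2498.6 = 538
C = 538 + 0.52(6801) = 538 + 3536.52 = 4074.52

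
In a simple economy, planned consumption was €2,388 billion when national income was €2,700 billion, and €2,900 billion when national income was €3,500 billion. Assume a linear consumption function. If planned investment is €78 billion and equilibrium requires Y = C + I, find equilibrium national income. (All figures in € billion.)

Y = 2050

MPC = (2900 − 2388)/(3500 − 2700) = 512/800 = 0.64
a = 2388 − 0.64(2700) = 660
Equilibrium: Y = 660 + 0.64Y + 78
0.36Y = 738, so Y = 738/0.36 = 2050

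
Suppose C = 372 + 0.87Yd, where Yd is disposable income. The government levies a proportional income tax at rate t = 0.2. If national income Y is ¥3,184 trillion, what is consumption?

Yd = (1 − 0.2)(3184) = 0.8(3184) = 2547.2
C = 372 + 0.87(2547.2) = 372 + 2216.064 = 2588.064

C = 2588.064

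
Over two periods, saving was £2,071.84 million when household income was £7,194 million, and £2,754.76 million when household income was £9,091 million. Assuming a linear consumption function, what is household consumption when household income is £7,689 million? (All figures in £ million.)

C = 5438.96

MPS = ΔS/ΔY = (2754.76 − 2071.84)/(9091 − 7194) = 682.92/1897 = 0.36
MPC = 1 − MPS = 0.64
Autonomous saving = 2071.84 − 0.36(7194) = -518, so a = 518
C = 518 + 0.64(7689) = 518 + 4920.96 = 5438.96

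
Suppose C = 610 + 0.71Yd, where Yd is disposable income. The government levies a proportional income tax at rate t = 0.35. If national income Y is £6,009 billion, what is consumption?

Yd = (1 − 0.35)(6009) = 0.65(6009) = 3905.85
C = 610 + 0.71(3905.85) = 610 + 2773.1535 = 3383.1535

C = 3383.1535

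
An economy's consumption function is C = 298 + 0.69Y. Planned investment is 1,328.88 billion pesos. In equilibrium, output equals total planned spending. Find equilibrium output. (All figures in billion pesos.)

Y = 5248

Y = C + I = 298 + 0.69Y + 1328.88
Y − 0.69Y = 1626.88
0.31Y = 1626.88, so Y = 1626.88/0.31 = 5248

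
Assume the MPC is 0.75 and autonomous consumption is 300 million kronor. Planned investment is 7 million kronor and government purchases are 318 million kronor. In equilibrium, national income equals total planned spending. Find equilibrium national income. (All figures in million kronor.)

Y = C + I + G = 300 + 0.75Y + 7 + 318
Y − 0.75Y = 625
0.25Y = 625, so Y = 625/0.25 = 2500

Y = 2500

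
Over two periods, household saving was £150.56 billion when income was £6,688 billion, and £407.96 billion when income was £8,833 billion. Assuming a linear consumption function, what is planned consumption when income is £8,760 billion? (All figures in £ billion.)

C = 8360.8

MPS = ΔS/ΔY = (407.96 − 150.56)/(8833 − 6688) = 257.4/2145 = 0.12
MPC = 1 − MPS = 0.88
Autonomous saving = 150.56 − 0.12(6688) = -652, so a = 652
C = 652 + 0.88(8760) = 652 + 7708.8 = 8360.8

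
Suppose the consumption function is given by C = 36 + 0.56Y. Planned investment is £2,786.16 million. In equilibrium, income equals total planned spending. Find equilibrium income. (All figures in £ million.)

Y = 6414

Y = C + I = 36 + 0.56Y + 2786.16
Y − 0.56Y = 2822.16
0.44Y = 2822.16, so Y = 2822.16/0.44 = 6414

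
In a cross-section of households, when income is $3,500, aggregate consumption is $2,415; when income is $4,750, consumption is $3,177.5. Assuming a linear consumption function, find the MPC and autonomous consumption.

MPC = ΔC/ΔY = (3177.5 − 2415)/(4750 − 3500) = 762.5/1250 = 0.61
a = C − MPC·Y = 2415 − 0.61(3500) = 2415 − 2135 = 280

MPC = 0.61; a = 280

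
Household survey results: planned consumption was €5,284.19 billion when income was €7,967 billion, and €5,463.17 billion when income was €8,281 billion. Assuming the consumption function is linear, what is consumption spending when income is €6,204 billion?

MPC = (5463.17 − 5284.19)/(8281 − 7967) = 178.98/314 = 0.57
a = 5284.19 − 0.57(7967) = 5284.19 − 4541.19 = 743
C = 743 + 0.57(6204) = 743 + 3536.28 = 4279.28

C = 4279.28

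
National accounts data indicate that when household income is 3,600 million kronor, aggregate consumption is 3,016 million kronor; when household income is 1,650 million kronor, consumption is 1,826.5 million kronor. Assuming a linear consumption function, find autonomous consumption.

a = 820

MPC = ΔC/ΔY = (3016 − 1826.5)/(3600 − 1650) = 1189.5/1950 = 0.61
a = C − MPC·Y = 1826.5 − 0.61(1650) = 1826.5 − 1006.5 = 820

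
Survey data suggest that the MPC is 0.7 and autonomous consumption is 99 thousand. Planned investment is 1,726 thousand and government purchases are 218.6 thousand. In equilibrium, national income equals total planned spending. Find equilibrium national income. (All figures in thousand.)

Y = C + I + G = 99 + 0.7Y + 1726 + 218.6
Y − 0.7Y = 2043.6
0.3Y = 2043.6, so Y = 2043.6/0.3 = 6812

Y = 6812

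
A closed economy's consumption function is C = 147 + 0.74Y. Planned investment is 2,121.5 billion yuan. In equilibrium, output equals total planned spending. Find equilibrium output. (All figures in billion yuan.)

Y = C + I = 147 + 0.74Y + 2121.5
Y − 0.74Y = 2268.5
0.26Y = 2268.5, so Y = 2268.5/0.26 = 8725

Y = 8725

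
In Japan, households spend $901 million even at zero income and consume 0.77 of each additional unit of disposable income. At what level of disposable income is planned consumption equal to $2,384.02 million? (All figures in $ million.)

Y = 1926

901 + 0.77Y = 2384.02
0.77Y = 1483.02, so Y = 1483.02/0.77 = 1926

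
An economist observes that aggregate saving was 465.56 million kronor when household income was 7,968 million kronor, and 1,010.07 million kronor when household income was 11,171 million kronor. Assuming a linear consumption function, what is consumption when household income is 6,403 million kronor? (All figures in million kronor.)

C = 6203.49

MPS = ΔS/ΔY = (1010.07 − 465.56)/(11171 − 7968) = 544.51/3203 = 0.17
MPC = 1 − MPS = 0.83
Autonomous saving = 465.56 − 0.17(7968) = -889, so a = 889
C = 889 + 0.83(6403) = 889 + 5314.49 = 6203.49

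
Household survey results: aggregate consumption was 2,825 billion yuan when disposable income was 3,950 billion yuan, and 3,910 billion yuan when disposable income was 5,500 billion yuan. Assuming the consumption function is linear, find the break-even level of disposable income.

MPC = (3910 − 2825)/(5500 − 3950) = 1085/1550 = 0.7
a = 2825 − 0.7(3950) = 2825 − 2765 = 60
Break-even: Y = a/(1−MPC) = 60/0.3 = 200

Y = 200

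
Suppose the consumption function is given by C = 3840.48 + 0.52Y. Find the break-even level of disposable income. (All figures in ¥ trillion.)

At break-even, C = Y: 3840.48 + 0.52Y = Y
0.48Y = 3840.48, so Y = 3840.48/0.48 = 8001

Y = 8001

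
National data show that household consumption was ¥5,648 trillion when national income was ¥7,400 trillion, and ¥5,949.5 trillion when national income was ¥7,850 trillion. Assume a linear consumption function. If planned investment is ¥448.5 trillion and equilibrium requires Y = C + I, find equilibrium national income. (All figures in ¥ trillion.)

Y = 3450

MPC = (5949.5 − 5648)/(7850 − 7400) = 301.5/450 = 0.67
a = 5648 − 0.67(7400) = 690
Equilibrium: Y = 690 + 0.67Y + 448.5
0.33Y = 1138.5, so Y = 1138.5/0.33 = 3450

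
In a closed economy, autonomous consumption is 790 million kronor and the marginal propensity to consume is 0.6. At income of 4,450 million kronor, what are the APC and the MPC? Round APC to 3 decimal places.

APC = 0.778; MPC = 0.6

MPC = 0.6 (the slope of the consumption function)
C = 790 + 0.6(4450) = 3460, so APC = 3460/4450 = 0.778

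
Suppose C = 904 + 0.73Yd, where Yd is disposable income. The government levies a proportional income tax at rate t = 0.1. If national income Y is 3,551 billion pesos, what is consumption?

C = 3237.007

Yd = (1 − 0.1)(3551) = 0.9(3551) = 3195.9
C = 904 + 0.73(3195.9) = 904 + 2333.007 = 3237.007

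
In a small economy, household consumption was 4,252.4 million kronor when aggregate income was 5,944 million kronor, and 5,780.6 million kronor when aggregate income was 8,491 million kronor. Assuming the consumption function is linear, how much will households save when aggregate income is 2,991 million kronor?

MPC = (5780.6 − 4252.4)/(8491 − 5944) = 1528.2/2547 = 0.6
a = 4252.4 − 0.6(5944) = 4252.4 − 3566.4 = 686
C = 686 + 0.6(2991) = 2480.6
S = 2991 − 2480.6 = 510.4

S = 510.4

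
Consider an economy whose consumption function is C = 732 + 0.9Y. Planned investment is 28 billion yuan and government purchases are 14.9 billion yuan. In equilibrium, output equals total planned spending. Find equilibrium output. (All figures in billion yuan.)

Y = 7749

Y = C + I + G = 732 + 0.9Y + 28 + 14.9
Y − 0.9Y = 774.9
0.1Y = 774.9, so Y = 774.9/0.1 = 7749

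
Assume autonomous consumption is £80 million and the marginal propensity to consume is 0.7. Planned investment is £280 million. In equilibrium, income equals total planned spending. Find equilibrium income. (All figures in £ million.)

Y = C + I = 80 + 0.7Y + 280
Y − 0.7Y = 360
0.3Y = 360, so Y = 360/0.3 = 1200

Y = 1200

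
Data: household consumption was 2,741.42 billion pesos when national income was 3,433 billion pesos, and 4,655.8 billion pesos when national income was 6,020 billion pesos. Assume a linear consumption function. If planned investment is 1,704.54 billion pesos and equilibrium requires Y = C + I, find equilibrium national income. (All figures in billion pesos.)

Y = 7329

MPC = (4655.8 − 2741.42)/(6020 − 3433) = 1914.38/2587 = 0.74
a = 2741.42 − 0.74(3433) = 201
Equilibrium: Y = 201 + 0.74Y + 1704.54
0.26Y = 1905.54, so Y = 1905.54/0.26 = 7329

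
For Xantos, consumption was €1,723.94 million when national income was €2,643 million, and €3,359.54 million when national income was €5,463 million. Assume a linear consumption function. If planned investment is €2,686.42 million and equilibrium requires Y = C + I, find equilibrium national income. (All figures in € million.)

MPC = (3359.54 − 1723.94)/(5463 − 2643) = 1635.6/2820 = 0.58
a = 1723.94 − 0.58(2643) = 191
Equilibrium: Y = 191 + 0.58Y + 2686.42
0.42Y = 2877.42, so Y = 2877.42/0.42 = 6851

Y = 6851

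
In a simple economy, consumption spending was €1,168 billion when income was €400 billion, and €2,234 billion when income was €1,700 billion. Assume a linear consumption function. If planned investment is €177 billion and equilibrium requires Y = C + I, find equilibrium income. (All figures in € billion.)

Y = 5650

MPC = (2234 − 1168)/(1700 − 400) = 1066/1300 = 0.82
a = 1168 − 0.82(400) = 840
Equilibrium: Y = 840 + 0.82Y + 177
0.18Y = 1017, so Y = 1017/0.18 = 5650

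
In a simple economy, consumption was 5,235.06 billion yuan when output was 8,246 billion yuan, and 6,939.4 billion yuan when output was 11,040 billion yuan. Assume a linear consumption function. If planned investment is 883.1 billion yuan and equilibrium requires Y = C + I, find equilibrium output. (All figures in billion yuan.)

MPC = (6939.4 − 5235.06)/(11040 − 8246) = 1704.34/2794 = 0.61
a = 5235.06 − 0.61(8246) = 205
Equilibrium: Y = 205 + 0.61Y + 883.1
0.39Y = 1088.1, so Y = 1088.1/0.39 = 2790

Y = 2790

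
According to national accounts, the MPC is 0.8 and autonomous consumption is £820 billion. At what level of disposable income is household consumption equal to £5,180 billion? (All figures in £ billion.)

820 + 0.8Y = 5180
0.8Y = 4360, so Y = 4360/0.8 = 5450

Y = 5450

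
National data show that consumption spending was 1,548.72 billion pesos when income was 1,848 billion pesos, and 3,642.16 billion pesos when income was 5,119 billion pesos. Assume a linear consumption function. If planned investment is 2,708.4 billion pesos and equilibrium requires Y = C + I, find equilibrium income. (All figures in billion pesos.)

MPC = (3642.16 − 1548.72)/(5119 − 1848) = 2093.44/3271 = 0.64
a = 1548.72 − 0.64(1848) = 366
Equilibrium: Y = 366 + 0.64Y + 2708.4
0.36Y = 3074.4, so Y = 3074.4/0.36 = 8540

Y = 8540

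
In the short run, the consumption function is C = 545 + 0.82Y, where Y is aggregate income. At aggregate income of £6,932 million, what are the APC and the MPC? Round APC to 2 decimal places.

APC = 0.90; MPC = 0.82

MPC = 0.82 (the slope of the consumption function)
C = 545 + 0.82(6932) = 6229.24, so APC = 6229.24/6932 = 0.90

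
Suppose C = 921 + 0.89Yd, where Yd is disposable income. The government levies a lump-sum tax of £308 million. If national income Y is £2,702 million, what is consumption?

Yd = Y − T = 2702 − 308 = 2394
C = 921 + 0.89(2394) = 921 + 2130.66 = 3051.66

C = 3051.66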